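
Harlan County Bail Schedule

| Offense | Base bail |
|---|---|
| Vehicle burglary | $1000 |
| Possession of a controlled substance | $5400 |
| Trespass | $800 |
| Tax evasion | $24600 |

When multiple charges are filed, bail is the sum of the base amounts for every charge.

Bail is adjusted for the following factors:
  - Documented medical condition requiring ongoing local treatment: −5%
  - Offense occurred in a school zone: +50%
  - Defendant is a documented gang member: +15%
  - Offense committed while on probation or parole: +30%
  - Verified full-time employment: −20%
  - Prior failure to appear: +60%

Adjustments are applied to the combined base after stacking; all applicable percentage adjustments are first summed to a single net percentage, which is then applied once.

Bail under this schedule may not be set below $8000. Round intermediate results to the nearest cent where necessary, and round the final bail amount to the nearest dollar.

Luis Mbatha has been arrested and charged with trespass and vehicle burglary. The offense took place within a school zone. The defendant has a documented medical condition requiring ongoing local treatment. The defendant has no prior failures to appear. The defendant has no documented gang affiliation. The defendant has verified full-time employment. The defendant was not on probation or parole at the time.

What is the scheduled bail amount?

Base amounts from the schedule: trespass $800; vehicle burglary $1000.
Stacking rule: sum of all bases. $800 + $1000 = $1800.
Net percentage adjustment: −5% +50% −20% = +25%. $1800 × 1.25 = $2250.
Result $2250 is below the minimum of $8000; bail is set at the minimum $8000.

$8000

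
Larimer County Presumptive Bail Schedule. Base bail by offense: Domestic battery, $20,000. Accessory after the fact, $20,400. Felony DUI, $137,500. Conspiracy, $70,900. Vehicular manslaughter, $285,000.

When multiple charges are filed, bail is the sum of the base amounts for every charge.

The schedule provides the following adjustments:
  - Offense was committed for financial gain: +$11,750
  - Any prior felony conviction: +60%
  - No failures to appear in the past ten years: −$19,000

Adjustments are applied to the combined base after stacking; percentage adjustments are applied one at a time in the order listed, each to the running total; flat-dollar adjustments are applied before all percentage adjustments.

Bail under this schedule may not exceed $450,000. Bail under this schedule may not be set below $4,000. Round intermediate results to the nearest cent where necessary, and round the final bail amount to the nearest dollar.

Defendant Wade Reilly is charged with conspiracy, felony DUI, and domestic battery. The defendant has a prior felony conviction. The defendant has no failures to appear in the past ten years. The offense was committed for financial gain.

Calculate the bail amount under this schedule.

Base amounts from the schedule: conspiracy $70,900; felony DUI $137,500; domestic battery $20,000.
Stacking rule: sum of all bases. $70,900 + $137,500 + $20,000 = $228,400.
Offense was committed for financial gain (+$11,750 flat): $228,400 + $11,750 = $240,150.
No failures to appear in the past ten years (−$19,000 flat): $240,150 − $19,000 = $221,150.
Any prior felony conviction (+60%): $221,150 × 1.6 = $353,840.
$353,840 is within the $450,000 maximum.
$353,840 is at or above the $4,000 minimum.

$353,840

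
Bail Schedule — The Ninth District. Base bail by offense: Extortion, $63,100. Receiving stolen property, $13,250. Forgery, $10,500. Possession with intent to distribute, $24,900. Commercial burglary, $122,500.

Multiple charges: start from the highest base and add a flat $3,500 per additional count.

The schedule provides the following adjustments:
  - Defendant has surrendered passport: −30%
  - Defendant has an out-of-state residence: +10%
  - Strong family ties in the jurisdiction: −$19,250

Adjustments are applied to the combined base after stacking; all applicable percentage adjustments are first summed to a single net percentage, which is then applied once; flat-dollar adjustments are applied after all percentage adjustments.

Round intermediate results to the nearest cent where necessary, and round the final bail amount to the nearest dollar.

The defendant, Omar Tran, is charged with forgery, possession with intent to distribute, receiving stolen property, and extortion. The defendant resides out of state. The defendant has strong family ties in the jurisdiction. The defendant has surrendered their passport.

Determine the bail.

$39,630

Base amounts from the schedule: forgery $10,500; possession with intent to distribute $24,900; receiving stolen property $13,250; extortion $63,100.
Stacking rule: highest base plus $3,500 per additional charge. Highest is extortion at $63,100; 3 additional charges → +$10,500. Combined base = $73,600.
Net percentage adjustment: −30% +10% = −20%. $73,600 × 0.8 = $58,880.
Strong family ties in the jurisdiction (−$19,250 flat): $58,880 − $19,250 = $39,630.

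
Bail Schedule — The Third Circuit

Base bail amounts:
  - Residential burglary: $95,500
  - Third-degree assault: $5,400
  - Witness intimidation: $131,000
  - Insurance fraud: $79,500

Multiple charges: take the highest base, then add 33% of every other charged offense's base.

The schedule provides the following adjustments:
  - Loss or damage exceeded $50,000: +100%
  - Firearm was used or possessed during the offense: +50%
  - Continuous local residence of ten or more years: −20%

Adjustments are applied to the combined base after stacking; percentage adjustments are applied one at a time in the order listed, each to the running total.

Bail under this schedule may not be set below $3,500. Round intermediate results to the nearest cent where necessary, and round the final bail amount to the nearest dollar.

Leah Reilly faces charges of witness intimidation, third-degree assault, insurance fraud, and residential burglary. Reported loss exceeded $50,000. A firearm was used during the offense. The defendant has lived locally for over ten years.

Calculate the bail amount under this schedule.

Base amounts from the schedule: witness intimidation $131,000; third-degree assault $5,400; insurance fraud $79,500; residential burglary $95,500.
Stacking rule: highest base plus 33% of each additional charge. Highest is witness intimidation at $131,000. Additional: $5,400 × 33% = $1,782; $79,500 × 33% = $26,235; $95,500 × 33% = $31,515. Combined base = $131,000 + $59,532 = $190,532.
Loss or damage exceeded $50,000 (+100%): $190,532 × 2 = $381,064.
Firearm was used or possessed during the offense (+50%): $381,064 × 1.5 = $571,596.
Continuous local residence of ten or more years (−20%): $571,596 × 0.8 = $457,276.80.
$457,276.80 is at or above the $3,500 minimum.
Rounded to the nearest dollar: $457,277.

$457,277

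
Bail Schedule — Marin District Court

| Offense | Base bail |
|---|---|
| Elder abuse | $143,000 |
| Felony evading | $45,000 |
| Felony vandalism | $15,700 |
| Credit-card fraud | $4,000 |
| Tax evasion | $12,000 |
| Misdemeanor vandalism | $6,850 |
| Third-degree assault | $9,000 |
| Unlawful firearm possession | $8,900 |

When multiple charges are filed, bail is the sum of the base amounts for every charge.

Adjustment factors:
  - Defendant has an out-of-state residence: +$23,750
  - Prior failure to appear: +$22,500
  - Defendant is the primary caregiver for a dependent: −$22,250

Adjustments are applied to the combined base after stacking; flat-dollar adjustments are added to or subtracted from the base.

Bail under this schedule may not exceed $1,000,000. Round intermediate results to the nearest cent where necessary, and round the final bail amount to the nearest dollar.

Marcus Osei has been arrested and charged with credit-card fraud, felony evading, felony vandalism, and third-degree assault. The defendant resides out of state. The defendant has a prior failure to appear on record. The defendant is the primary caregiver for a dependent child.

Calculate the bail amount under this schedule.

Base amounts from the schedule: credit-card fraud $4,000; felony evading $45,000; felony vandalism $15,700; third-degree assault $9,000.
Stacking rule: sum of all bases. $4,000 + $45,000 + $15,700 + $9,000 = $73,700.
Defendant has an out-of-state residence (+$23,750 flat): $73,700 + $23,750 = $97,450.
Prior failure to appear (+$22,500 flat): $97,450 + $22,500 = $119,950.
Defendant is the primary caregiver for a dependent (−$22,250 flat): $119,950 − $22,250 = $97,700.
$97,700 is within the $1,000,000 maximum.

$97,700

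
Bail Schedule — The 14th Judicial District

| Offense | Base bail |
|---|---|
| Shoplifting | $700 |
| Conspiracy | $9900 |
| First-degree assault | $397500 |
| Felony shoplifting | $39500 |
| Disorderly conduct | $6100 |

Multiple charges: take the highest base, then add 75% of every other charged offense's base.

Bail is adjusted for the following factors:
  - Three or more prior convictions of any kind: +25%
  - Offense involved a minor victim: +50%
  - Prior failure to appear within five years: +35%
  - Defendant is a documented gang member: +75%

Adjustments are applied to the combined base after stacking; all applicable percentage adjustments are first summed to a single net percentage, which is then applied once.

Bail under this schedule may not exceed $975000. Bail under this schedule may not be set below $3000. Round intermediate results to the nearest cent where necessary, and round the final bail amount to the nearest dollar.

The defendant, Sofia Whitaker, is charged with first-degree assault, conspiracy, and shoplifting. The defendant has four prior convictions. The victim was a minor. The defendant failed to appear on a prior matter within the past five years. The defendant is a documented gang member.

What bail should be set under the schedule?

Base amounts from the schedule: first-degree assault $397500; conspiracy $9900; shoplifting $700.
Stacking rule: highest base plus 75% of each additional charge. Highest is first-degree assault at $397500. Additional: $9900 × 75% = $7425; $700 × 75% = $525. Combined base = $397500 + $7950 = $405450.
Net percentage adjustment: +25% +50% +35% +75% = +185%. $405450 × 2.85 = $1155532.50.
Result $1155532.50 exceeds the maximum of $975000; bail is capped at $975000.
$975000 is at or above the $3000 minimum.

$975000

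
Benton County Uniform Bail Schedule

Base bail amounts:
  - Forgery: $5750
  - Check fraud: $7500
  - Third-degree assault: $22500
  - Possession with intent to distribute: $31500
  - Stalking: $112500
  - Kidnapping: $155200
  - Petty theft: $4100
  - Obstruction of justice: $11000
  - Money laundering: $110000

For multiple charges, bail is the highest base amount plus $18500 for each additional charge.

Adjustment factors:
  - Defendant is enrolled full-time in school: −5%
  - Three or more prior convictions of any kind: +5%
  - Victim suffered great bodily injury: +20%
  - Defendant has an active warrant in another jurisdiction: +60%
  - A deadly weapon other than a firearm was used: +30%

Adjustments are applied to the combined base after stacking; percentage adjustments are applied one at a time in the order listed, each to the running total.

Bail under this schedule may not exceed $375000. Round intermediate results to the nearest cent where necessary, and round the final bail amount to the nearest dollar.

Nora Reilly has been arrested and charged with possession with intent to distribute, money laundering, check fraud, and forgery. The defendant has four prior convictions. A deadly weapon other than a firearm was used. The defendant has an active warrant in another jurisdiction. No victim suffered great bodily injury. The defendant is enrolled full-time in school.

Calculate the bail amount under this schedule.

Base amounts from the schedule: possession with intent to distribute $31500; money laundering $110000; check fraud $7500; forgery $5750.
Stacking rule: highest base plus $18500 per additional charge. Highest is money laundering at $110000; 3 additional charges → +$55500. Combined base = $165500.
Defendant is enrolled full-time in school (−5%): $165500 × 0.95 = $157225.
Three or more prior convictions of any kind (+5%): $157225 × 1.05 = $165086.25.
Defendant has an active warrant in another jurisdiction (+60%): $165086.25 × 1.6 = $264138.
A deadly weapon other than a firearm was used (+30%): $264138 × 1.3 = $343379.40.
$343379.40 is within the $375000 maximum.
Rounded to the nearest dollar: $343379.

$343379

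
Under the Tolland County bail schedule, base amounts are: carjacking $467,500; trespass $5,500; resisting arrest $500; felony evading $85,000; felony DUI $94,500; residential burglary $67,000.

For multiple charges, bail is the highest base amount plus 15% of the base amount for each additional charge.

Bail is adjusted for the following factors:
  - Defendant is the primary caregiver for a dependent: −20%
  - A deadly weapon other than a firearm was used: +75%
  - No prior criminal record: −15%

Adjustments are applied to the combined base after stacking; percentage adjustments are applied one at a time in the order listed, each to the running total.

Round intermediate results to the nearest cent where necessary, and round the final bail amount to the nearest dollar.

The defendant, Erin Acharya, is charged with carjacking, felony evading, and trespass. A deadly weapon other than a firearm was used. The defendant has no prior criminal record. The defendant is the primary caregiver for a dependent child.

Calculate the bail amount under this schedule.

$572,479

Base amounts from the schedule: carjacking $467,500; felony evading $85,000; trespass $5,500.
Stacking rule: highest base plus 15% of each additional charge. Highest is carjacking at $467,500. Additional: $85,000 × 15% = $12,750; $5,500 × 15% = $825. Combined base = $467,500 + $13,575 = $481,075.
Defendant is the primary caregiver for a dependent (−20%): $481,075 × 0.8 = $384,860.
A deadly weapon other than a firearm was used (+75%): $384,860 × 1.75 = $673,505.
No prior criminal record (−15%): $673,505 × 0.85 = $572,479.25.
Rounded to the nearest dollar: $572,479.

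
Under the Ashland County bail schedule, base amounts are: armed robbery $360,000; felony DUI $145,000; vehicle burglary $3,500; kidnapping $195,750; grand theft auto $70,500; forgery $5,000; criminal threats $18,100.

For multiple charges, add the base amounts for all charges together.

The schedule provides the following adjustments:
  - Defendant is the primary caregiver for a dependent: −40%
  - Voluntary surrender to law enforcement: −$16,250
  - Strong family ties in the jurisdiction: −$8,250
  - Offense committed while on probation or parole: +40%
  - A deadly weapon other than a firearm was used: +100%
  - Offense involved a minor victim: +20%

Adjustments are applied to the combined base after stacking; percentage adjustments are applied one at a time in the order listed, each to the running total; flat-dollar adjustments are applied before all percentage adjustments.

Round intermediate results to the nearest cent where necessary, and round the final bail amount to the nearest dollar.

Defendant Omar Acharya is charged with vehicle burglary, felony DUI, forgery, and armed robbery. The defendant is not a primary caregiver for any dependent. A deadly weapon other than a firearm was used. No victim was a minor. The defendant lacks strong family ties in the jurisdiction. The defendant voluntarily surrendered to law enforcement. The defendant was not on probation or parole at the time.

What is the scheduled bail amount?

Base amounts from the schedule: vehicle burglary $3,500; felony DUI $145,000; forgery $5,000; armed robbery $360,000.
Stacking rule: sum of all bases. $3,500 + $145,000 + $5,000 + $360,000 = $513,500.
Voluntary surrender to law enforcement (−$16,250 flat): $513,500 − $16,250 = $497,250.
A deadly weapon other than a firearm was used (+100%): $497,250 × 2 = $994,500.

$994,500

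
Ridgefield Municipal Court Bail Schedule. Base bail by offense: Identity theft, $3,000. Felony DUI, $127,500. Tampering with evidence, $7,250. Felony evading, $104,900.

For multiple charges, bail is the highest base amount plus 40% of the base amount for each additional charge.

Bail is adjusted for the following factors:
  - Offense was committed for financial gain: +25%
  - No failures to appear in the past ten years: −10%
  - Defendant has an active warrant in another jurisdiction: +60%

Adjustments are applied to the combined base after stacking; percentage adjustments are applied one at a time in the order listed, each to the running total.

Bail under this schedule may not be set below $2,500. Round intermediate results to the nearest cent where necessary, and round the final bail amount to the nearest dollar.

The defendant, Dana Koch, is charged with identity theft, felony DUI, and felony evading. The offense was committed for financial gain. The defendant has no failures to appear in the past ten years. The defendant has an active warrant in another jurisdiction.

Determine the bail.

$307,188

Base amounts from the schedule: identity theft $3,000; felony DUI $127,500; felony evading $104,900.
Stacking rule: highest base plus 40% of each additional charge. Highest is felony DUI at $127,500. Additional: $3,000 × 40% = $1,200; $104,900 × 40% = $41,960. Combined base = $127,500 + $43,160 = $170,660.
Offense was committed for financial gain (+25%): $170,660 × 1.25 = $213,325.
No failures to appear in the past ten years (−10%): $213,325 × 0.9 = $191,992.50.
Defendant has an active warrant in another jurisdiction (+60%): $191,992.50 × 1.6 = $307,188.
$307,188 is at or above the $2,500 minimum.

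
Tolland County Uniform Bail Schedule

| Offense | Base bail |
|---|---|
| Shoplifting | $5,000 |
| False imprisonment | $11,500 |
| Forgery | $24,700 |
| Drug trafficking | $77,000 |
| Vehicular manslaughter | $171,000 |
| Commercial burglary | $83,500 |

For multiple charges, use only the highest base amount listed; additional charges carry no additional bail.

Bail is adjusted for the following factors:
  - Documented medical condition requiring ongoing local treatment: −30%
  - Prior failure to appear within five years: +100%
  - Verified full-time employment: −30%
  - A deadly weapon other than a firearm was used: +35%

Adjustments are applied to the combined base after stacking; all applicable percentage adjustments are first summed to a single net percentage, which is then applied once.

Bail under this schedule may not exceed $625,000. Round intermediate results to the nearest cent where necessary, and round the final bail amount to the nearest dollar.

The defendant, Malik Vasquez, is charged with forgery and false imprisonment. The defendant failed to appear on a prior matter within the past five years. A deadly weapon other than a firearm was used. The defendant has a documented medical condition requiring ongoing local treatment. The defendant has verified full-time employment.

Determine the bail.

$43,225

Base amounts from the schedule: forgery $24,700; false imprisonment $11,500.
Stacking rule: use the highest base only. Highest is forgery at $24,700. Combined base = $24,700.
Net percentage adjustment: −30% +100% −30% +35% = +75%. $24,700 × 1.75 = $43,225.
$43,225 is within the $625,000 maximum.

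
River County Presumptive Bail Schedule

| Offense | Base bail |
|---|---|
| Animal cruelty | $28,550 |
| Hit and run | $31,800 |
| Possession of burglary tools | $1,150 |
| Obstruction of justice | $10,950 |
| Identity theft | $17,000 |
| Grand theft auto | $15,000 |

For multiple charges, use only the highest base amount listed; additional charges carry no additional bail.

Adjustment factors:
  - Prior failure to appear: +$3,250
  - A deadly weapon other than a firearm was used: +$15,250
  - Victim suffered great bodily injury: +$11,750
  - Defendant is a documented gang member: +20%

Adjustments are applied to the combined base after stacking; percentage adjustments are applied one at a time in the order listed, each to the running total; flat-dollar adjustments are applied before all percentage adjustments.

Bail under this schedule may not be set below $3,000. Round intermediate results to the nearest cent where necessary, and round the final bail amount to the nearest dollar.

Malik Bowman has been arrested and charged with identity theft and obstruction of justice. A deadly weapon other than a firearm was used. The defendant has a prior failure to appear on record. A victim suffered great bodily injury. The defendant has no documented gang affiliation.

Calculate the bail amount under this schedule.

Base amounts from the schedule: identity theft $17,000; obstruction of justice $10,950.
Stacking rule: use the highest base only. Highest is identity theft at $17,000. Combined base = $17,000.
Prior failure to appear (+$3,250 flat): $17,000 + $3,250 = $20,250.
A deadly weapon other than a firearm was used (+$15,250 flat): $20,250 + $15,250 = $35,500.
Victim suffered great bodily injury (+$11,750 flat): $35,500 + $11,750 = $47,250.
$47,250 is at or above the $3,000 minimum.

$47,250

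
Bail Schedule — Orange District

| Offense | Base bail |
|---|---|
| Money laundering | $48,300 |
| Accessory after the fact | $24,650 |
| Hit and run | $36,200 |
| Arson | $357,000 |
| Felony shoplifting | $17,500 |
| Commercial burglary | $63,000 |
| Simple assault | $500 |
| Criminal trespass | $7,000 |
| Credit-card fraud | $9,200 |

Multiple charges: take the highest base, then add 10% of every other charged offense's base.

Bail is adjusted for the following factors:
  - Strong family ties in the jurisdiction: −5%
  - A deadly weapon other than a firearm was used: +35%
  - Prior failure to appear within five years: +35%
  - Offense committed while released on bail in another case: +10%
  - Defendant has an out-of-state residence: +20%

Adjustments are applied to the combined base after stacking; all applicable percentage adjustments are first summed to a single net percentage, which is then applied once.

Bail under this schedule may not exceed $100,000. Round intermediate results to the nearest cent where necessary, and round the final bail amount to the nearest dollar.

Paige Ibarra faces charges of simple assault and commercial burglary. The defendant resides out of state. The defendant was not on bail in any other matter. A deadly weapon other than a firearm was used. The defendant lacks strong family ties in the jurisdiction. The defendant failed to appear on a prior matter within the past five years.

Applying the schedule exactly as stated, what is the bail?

$100,000

Base amounts from the schedule: simple assault $500; commercial burglary $63,000.
Stacking rule: highest base plus 10% of each additional charge. Highest is commercial burglary at $63,000. Additional: $500 × 10% = $50. Combined base = $63,000 + $50 = $63,050.
Net percentage adjustment: +35% +35% +20% = +90%. $63,050 × 1.9 = $119,795.
Result $119,795 exceeds the maximum of $100,000; bail is capped at $100,000.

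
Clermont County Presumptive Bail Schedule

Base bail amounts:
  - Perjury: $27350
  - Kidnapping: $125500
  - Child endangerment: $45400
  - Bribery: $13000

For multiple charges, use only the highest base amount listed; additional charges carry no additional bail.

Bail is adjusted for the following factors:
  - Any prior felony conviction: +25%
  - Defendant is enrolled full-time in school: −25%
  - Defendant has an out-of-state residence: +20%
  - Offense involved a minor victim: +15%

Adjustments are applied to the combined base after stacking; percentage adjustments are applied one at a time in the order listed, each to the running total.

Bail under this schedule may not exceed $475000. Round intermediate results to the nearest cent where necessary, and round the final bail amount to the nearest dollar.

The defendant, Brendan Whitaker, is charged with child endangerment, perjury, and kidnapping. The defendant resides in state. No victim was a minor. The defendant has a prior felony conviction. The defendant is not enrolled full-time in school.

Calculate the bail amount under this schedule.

Base amounts from the schedule: child endangerment $45400; perjury $27350; kidnapping $125500.
Stacking rule: use the highest base only. Highest is kidnapping at $125500. Combined base = $125500.
Any prior felony conviction (+25%): $125500 × 1.25 = $156875.
$156875 is within the $475000 maximum.

$156875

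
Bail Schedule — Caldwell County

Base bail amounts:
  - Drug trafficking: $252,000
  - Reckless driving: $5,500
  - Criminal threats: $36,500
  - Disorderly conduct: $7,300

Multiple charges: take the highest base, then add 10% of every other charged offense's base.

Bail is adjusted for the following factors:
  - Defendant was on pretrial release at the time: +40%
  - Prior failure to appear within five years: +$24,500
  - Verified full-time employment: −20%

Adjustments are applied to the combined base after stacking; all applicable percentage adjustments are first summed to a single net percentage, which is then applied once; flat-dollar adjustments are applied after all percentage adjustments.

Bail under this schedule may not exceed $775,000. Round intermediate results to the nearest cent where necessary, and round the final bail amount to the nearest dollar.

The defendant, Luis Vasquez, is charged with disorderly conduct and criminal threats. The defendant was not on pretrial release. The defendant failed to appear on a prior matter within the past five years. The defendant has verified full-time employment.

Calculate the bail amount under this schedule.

Base amounts from the schedule: disorderly conduct $7,300; criminal threats $36,500.
Stacking rule: highest base plus 10% of each additional charge. Highest is criminal threats at $36,500. Additional: $7,300 × 10% = $730. Combined base = $36,500 + $730 = $37,230.
Verified full-time employment (−20%): $37,230 × 0.8 = $29,784.
Prior failure to appear within five years (+$24,500 flat): $29,784 + $24,500 = $54,284.
$54,284 is within the $775,000 maximum.

$54,284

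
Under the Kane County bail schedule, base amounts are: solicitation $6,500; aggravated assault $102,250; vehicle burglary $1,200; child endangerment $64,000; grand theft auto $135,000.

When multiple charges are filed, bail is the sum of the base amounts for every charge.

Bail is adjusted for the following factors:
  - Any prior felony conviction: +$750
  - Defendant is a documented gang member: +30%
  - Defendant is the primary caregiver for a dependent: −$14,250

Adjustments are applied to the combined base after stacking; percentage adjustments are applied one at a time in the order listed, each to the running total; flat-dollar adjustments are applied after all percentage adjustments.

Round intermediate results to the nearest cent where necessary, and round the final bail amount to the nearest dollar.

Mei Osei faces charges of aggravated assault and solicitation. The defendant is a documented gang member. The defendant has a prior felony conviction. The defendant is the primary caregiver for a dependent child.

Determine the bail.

$127,875

Base amounts from the schedule: aggravated assault $102,250; solicitation $6,500.
Stacking rule: sum of all bases. $102,250 + $6,500 = $108,750.
Defendant is a documented gang member (+30%): $108,750 × 1.3 = $141,375.
Any prior felony conviction (+$750 flat): $141,375 + $750 = $142,125.
Defendant is the primary caregiver for a dependent (−$14,250 flat): $142,125 − $14,250 = $127,875.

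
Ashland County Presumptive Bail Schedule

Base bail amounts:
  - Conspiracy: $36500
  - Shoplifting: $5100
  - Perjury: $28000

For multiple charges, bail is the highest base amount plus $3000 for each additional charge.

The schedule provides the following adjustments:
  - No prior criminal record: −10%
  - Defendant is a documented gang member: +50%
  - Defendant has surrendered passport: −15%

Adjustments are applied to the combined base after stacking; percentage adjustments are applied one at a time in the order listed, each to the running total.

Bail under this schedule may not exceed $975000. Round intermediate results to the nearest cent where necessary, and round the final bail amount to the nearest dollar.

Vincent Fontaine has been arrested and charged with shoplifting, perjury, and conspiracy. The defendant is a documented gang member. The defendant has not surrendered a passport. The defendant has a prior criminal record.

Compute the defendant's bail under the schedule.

Base amounts from the schedule: shoplifting $5100; perjury $28000; conspiracy $36500.
Stacking rule: highest base plus $3000 per additional charge. Highest is conspiracy at $36500; 2 additional charges → +$6000. Combined base = $42500.
Defendant is a documented gang member (+50%): $42500 × 1.5 = $63750.
$63750 is within the $975000 maximum.

$63750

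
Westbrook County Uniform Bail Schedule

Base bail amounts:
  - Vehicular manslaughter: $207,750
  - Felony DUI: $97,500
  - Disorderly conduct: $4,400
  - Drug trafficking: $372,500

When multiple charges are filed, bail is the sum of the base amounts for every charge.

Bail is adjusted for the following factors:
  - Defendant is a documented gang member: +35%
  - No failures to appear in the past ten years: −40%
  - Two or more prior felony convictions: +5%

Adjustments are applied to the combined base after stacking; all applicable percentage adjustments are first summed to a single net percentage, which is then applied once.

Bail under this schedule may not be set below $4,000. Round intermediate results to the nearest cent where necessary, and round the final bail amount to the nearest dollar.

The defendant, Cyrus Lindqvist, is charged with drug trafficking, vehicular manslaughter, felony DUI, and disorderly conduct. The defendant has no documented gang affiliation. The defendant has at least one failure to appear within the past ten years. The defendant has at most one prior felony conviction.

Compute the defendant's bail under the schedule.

Base amounts from the schedule: drug trafficking $372,500; vehicular manslaughter $207,750; felony DUI $97,500; disorderly conduct $4,400.
Stacking rule: sum of all bases. $372,500 + $207,750 + $97,500 + $4,400 = $682,150.
No adjustment factors apply to this defendant.
$682,150 is at or above the $4,000 minimum.

$682,150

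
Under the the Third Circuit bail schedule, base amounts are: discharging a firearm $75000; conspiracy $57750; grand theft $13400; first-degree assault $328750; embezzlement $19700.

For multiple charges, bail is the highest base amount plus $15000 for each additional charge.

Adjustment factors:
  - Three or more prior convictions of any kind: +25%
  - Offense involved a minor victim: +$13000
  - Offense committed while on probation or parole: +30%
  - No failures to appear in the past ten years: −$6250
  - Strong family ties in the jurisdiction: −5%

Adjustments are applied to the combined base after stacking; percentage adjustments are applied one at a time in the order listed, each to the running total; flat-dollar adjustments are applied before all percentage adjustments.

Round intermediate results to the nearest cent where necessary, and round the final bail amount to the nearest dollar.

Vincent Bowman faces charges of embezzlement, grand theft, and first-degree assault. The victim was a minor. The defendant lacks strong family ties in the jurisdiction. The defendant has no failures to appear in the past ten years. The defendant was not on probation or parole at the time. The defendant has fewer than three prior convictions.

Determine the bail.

$365500

Base amounts from the schedule: embezzlement $19700; grand theft $13400; first-degree assault $328750.
Stacking rule: highest base plus $15000 per additional charge. Highest is first-degree assault at $328750; 2 additional charges → +$30000. Combined base = $358750.
Offense involved a minor victim (+$13000 flat): $358750 + $13000 = $371750.
No failures to appear in the past ten years (−$6250 flat): $371750 − $6250 = $365500.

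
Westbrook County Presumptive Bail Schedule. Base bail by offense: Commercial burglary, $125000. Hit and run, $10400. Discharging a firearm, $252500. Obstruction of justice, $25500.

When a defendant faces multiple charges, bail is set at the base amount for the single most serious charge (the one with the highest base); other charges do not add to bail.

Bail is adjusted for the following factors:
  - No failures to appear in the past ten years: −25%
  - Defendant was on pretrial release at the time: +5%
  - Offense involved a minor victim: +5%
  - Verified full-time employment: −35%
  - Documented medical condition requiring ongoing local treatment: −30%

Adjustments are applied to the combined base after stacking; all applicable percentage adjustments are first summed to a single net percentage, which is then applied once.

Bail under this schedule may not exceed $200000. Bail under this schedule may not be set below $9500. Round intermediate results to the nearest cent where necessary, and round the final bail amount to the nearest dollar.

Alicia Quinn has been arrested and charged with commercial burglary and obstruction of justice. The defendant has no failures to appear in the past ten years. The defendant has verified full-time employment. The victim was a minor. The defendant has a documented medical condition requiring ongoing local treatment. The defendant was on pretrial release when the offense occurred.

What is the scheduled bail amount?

Base amounts from the schedule: commercial burglary $125000; obstruction of justice $25500.
Stacking rule: use the highest base only. Highest is commercial burglary at $125000. Combined base = $125000.
Net percentage adjustment: −25% +5% +5% −35% −30% = −80%. $125000 × 0.2 = $25000.
$25000 is within the $200000 maximum.
$25000 is at or above the $9500 minimum.

$25000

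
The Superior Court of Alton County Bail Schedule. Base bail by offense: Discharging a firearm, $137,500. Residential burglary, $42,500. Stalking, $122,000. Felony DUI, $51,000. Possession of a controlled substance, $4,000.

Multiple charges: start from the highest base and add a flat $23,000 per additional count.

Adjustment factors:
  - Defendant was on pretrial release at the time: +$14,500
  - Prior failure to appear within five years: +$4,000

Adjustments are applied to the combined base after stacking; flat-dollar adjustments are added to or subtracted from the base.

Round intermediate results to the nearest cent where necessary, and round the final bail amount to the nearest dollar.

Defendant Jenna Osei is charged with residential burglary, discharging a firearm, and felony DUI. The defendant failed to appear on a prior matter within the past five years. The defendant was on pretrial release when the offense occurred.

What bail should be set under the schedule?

$202,000

Base amounts from the schedule: residential burglary $42,500; discharging a firearm $137,500; felony DUI $51,000.
Stacking rule: highest base plus $23,000 per additional charge. Highest is discharging a firearm at $137,500; 2 additional charges → +$46,000. Combined base = $183,500.
Defendant was on pretrial release at the time (+$14,500 flat): $183,500 + $14,500 = $198,000.
Prior failure to appear within five years (+$4,000 flat): $198,000 + $4,000 = $202,000.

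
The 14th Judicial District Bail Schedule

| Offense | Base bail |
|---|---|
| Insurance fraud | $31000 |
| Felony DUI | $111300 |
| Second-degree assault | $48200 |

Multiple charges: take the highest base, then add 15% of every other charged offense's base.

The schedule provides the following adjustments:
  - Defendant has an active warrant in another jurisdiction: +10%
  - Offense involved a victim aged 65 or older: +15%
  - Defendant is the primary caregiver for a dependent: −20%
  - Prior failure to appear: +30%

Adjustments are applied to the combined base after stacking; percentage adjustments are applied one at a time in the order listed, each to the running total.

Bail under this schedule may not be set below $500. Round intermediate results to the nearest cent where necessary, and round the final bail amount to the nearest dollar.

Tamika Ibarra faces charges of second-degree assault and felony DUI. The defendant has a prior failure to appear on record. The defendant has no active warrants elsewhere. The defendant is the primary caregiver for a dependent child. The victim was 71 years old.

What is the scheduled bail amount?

Base amounts from the schedule: second-degree assault $48200; felony DUI $111300.
Stacking rule: highest base plus 15% of each additional charge. Highest is felony DUI at $111300. Additional: $48200 × 15% = $7230. Combined base = $111300 + $7230 = $118530.
Offense involved a victim aged 65 or older (+15%): $118530 × 1.15 = $136309.50.
Defendant is the primary caregiver for a dependent (−20%): $136309.50 × 0.8 = $109047.60.
Prior failure to appear (+30%): $109047.60 × 1.3 = $141761.88.
$141761.88 is at or above the $500 minimum.
Rounded to the nearest dollar: $141762.

$141762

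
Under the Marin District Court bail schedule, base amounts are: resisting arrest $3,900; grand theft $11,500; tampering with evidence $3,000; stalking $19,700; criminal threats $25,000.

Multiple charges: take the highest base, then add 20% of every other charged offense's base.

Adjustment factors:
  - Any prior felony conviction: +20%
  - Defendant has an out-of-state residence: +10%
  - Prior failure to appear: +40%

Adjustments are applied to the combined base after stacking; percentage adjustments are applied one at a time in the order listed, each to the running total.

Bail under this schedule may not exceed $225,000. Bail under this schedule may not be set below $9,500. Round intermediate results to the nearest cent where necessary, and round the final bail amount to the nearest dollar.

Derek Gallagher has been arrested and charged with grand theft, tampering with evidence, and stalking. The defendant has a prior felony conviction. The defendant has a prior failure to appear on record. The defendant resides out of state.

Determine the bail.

Base amounts from the schedule: grand theft $11,500; tampering with evidence $3,000; stalking $19,700.
Stacking rule: highest base plus 20% of each additional charge. Highest is stalking at $19,700. Additional: $11,500 × 20% = $2,300; $3,000 × 20% = $600. Combined base = $19,700 + $2,900 = $22,600.
Any prior felony conviction (+20%): $22,600 × 1.2 = $27,120.
Defendant has an out-of-state residence (+10%): $27,120 × 1.1 = $29,832.
Prior failure to appear (+40%): $29,832 × 1.4 = $41,764.80.
$41,764.80 is within the $225,000 maximum.
$41,764.80 is at or above the $9,500 minimum.
Rounded to the nearest dollar: $41,765.

$41,765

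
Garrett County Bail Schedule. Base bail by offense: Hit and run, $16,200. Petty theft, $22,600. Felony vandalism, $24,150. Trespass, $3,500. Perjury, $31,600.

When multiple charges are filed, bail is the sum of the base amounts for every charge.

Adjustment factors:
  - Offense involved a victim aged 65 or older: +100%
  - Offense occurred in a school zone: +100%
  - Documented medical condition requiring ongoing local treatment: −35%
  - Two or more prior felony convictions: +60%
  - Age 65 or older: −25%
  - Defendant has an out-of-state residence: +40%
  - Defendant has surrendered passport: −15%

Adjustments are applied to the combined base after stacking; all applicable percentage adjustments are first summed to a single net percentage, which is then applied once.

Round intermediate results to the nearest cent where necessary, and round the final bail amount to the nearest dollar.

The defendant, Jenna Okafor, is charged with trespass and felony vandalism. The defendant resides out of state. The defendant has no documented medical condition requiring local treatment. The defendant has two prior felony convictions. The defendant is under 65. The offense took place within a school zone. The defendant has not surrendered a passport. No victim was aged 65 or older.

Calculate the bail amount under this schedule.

$82,950

Base amounts from the schedule: trespass $3,500; felony vandalism $24,150.
Stacking rule: sum of all bases. $3,500 + $24,150 = $27,650.
Net percentage adjustment: +100% +60% +40% = +200%. $27,650 × 3 = $82,950.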